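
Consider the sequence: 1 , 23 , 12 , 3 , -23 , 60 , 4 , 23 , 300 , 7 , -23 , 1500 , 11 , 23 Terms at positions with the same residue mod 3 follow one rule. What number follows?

7500

Split by position mod 3 into 3 tracks.
Track A: 1, 3, 4, 7, 11 — each term equals the sum of the previous two.
Track B: 23, -23, 23, -23, 23 — oscillating between 23 and -23.
Track C: 12, 60, 300, 1500 — multiplying by 5 each time.
Term 15 comes from track C (its 5th entry): 7500.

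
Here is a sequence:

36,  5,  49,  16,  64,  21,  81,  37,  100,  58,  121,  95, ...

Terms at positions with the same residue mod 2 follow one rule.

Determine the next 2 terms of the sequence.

144, 153

Split by position mod 2 into 2 tracks.
Stream A: 36, 49, 64, 81, 100, 121 — perfect squares starting at 6².
Stream B: 5, 16, 21, 37, 58, 95 — a Fibonacci-like recurrence a_n = a_{n-1} + a_{n-2}.
Term 13 comes from stream A (its 7th entry): 144.
Position 14 falls in stream B as its term 7, giving 153.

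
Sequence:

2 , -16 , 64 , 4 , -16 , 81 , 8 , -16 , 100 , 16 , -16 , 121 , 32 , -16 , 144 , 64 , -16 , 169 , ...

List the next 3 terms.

Taking every 3rd term gives 3 separate tracks.
Track A is 2, 4, 8, 16, 32, 64, which is powers 2^1, 2^2, 2^3, ….
Track B is -16, -16, -16, -16, -16, -16, which is the constant sequence -16.
Track C is 64, 81, 100, 121, 144, 169, which is the squares 8², 9², 10², ….
Term 19 comes from track A (its 7th entry): 128.
The 20th slot belongs to track B; its 7th term is -16.
The 21st slot belongs to track C; its 7th term is 196.

128, -16, 196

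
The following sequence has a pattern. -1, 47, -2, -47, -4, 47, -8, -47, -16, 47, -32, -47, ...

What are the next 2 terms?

-64, 47

Odd-indexed and even-indexed terms follow separate rules.
Subsequence A is -1, -2, -4, -8, -16, -32, which is multiplying by 2 each time.
Subsequence B is 47, -47, 47, -47, 47, -47, which is oscillating between 47 and -47.
Position 13 → subsequence A, term 7 = -64.
The 14th slot belongs to subsequence B; its 7th term is 47.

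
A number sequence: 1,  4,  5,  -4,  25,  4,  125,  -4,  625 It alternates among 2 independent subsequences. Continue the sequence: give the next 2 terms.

4, 3125

Positions 1, 3, 5, … form one subsequence and positions 2, 4, 6, … form another.
Track A: 1, 5, 25, 125, 625 — powers of 5.
Track B: 4, -4, 4, -4 — oscillating between 4 and -4.
Position 10 → track B, term 5 = 4.
Position 11 → track A, term 6 = 3125.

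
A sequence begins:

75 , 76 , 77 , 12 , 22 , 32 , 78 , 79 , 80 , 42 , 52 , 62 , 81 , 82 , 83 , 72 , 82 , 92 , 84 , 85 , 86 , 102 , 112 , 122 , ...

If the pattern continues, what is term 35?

172

Reading positions in blocks of 6 reveals the pattern AAABBB — 2 tracks woven together.
Stream A: 75, 76, 77, 78, 79, 80, 81, 82, 83, 84, 85, 86 (linear: a_n = 74 + n).
Stream B: 12, 22, 32, 42, 52, 62, 72, 82, 92, 102, 112, 122 (arithmetic, step +10).
Position 35 falls in stream B as its term 17, giving 172.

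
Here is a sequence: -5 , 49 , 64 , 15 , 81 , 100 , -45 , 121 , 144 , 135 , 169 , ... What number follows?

The slot pattern repeats as ABB (period 3), so there are 2 interleaved tracks.
Track A: -5, 15, -45, 135 — geometric with ratio -3.
Track B: 49, 64, 81, 100, 121, 144, 169 — perfect squares starting at 7².
The 12th slot belongs to track B; its 8th term is 196.

196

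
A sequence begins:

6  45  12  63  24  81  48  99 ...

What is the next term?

96

The terms cycle through 2 interleaved subsequences.
Stream A: 6, 12, 24, 48 — geometric with ratio 2.
Stream B: 45, 63, 81, 99 — linear: a_n = 27 + 18·n.
The 9th slot belongs to stream A; its 5th term is 96.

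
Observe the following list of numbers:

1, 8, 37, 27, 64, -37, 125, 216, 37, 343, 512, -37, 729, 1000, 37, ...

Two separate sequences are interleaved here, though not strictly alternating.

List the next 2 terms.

1331, 1728

Positions follow the repeating pattern AAB; grouping by letter gives 2 tracks.
Track A is 1, 8, 27, 64, 125, 216, 343, 512, 729, 1000, which is consecutive cubes n³ from n = 1.
Track B is 37, -37, 37, -37, 37, which is alternating ±37.
Position 16 → track A, term 11 = 1331.
The 17th slot belongs to track A; its 12th term is 1728.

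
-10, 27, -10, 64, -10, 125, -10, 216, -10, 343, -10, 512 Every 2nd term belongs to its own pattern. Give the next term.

-10

Positions 1, 3, 5, … form one subsequence and positions 2, 4, 6, … form another.
Track A: -10, -10, -10, -10, -10, -10 (the constant sequence -10).
Track B: 27, 64, 125, 216, 343, 512 (consecutive cubes n³ from n = 3).
The 13th slot belongs to track A; its 7th term is -10.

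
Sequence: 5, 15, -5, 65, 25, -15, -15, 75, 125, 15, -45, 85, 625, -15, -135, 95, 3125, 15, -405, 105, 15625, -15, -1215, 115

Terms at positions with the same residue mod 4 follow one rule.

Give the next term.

Split by position mod 4 into 4 tracks.
Stream A = 5, 25, 125, 625, 3125, 15625: powers of 5.
Stream B = 15, -15, 15, -15, 15, -15: alternating ±15.
Stream C = -5, -15, -45, -135, -405, -1215: multiplying by 3 each time.
Stream D = 65, 75, 85, 95, 105, 115: arithmetic with common difference +10.
Term 25 comes from stream A (its 7th entry): 78125.

78125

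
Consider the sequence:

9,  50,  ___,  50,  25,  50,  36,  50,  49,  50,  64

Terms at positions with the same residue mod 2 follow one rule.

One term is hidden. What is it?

Positions 1, 3, 5, … form one subsequence and positions 2, 4, 6, … form another.
Stream A = 9, ?, 25, 36, 49, 64: the squares 3², 4², 5², ….
Stream B = 50, 50, 50, 50, 50: constant 50.
The gap is stream A's term 2; the rule gives 16.

16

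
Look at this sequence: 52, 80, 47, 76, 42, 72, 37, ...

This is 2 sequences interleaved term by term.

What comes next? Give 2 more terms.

Odd-indexed and even-indexed terms follow separate rules.
Stream A is 52, 47, 42, 37, which is subtracting 5 each time.
Stream B is 80, 76, 72, which is linear: a_n = 84 − 4·n.
Term 8 comes from stream B (its 4th entry): 68.
Term 9 comes from stream A (its 5th entry): 32.

68, 32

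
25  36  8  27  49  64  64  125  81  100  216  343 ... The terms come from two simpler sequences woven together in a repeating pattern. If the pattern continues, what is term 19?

1000

The slot pattern repeats as AABB (period 4), so there are 2 interleaved tracks.
Track A: 25, 36, 49, 64, 81, 100. Consecutive squares n² from n = 5.
Track B: 8, 27, 64, 125, 216, 343. The cubes 2³, 3³, 4³, ….
Term 19 comes from track B (its 9th entry): 1000.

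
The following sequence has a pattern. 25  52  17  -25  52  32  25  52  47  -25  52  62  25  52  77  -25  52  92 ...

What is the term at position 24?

Split by position mod 3 into 3 tracks.
Track A is 25, -25, 25, -25, 25, -25, which is oscillating between 25 and -25.
Track B is 52, 52, 52, 52, 52, 52, which is the constant sequence 52.
Track C is 17, 32, 47, 62, 77, 92, which is linear: a_n = 2 + 15·n.
Position 24 falls in track C as its term 8, giving 122.

122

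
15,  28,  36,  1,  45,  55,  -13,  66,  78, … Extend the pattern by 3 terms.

Positions follow the repeating pattern ABB; grouping by letter gives 2 tracks.
Track A: 15, 1, -13 (arithmetic with common difference −14).
Track B: 28, 36, 45, 55, 66, 78 (triangular numbers n(n+1)/2 for n = 7, 8, …).
The 10th slot belongs to track A; its 4th term is -27.
The 11th slot belongs to track B; its 7th term is 91.
The 12th slot belongs to track B; its 8th term is 105.

-27, 91, 105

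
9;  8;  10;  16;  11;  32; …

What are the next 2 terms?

12, 64

The terms cycle through 2 interleaved subsequences.
Subsequence A: 9, 10, 11 (adding 1 each time).
Subsequence B: 8, 16, 32 (powers of 2).
Position 7 → subsequence A, term 4 = 12.
Term 8 comes from subsequence B (its 4th entry): 64.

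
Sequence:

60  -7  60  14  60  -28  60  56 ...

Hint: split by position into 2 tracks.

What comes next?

60

Positions 1, 3, 5, … form one subsequence and positions 2, 4, 6, … form another.
Track A is 60, 60, 60, 60, which is the constant sequence 60.
Track B is -7, 14, -28, 56, which is multiplying by -2 each time.
Position 9 → track A, term 5 = 60.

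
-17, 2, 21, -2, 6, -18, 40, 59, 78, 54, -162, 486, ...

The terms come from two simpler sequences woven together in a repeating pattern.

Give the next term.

Positions follow the repeating pattern AAABBB; grouping by letter gives 2 tracks.
Track A: -17, 2, 21, 40, 59, 78 (arithmetic, step +19).
Track B: -2, 6, -18, 54, -162, 486 (geometric with ratio -3).
Position 13 → track A, term 7 = 97.

97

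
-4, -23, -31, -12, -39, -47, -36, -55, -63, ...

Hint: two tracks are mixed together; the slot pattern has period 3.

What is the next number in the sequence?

The slot pattern repeats as ABB (period 3), so there are 2 interleaved tracks.
Stream A is -4, -12, -36, which is geometric with ratio 3.
Stream B is -23, -31, -39, -47, -55, -63, which is arithmetic, step −8.
Position 10 falls in stream A as its term 4, giving -108.

-108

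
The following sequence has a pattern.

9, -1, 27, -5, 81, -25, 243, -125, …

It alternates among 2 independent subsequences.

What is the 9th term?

729

Odd-indexed and even-indexed terms follow separate rules.
Track A: 9, 27, 81, 243 (successive powers of 3).
Track B: -1, -5, -25, -125 (a geometric progression (common ratio 5)).
The 9th slot belongs to track A; its 5th term is 729.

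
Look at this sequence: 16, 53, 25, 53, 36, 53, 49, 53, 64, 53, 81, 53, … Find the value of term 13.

100

Odd-indexed and even-indexed terms follow separate rules.
Track A is 16, 25, 36, 49, 64, 81, which is consecutive squares n² from n = 4.
Track B is 53, 53, 53, 53, 53, 53, which is constant 53.
Position 13 → track A, term 7 = 100.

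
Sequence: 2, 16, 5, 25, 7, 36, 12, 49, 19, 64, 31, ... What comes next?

Taking every 2nd term gives 2 separate tracks.
Track A = 2, 5, 7, 12, 19, 31: Fibonacci-style (each term is the sum of the two before it).
Track B = 16, 25, 36, 49, 64: consecutive squares n² from n = 4.
Position 12 falls in track B as its term 6, giving 81.

81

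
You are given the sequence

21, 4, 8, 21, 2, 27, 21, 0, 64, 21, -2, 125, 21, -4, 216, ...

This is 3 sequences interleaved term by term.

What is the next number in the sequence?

21

Split by position mod 3: positions 1, 4, 7, … form one track, and each other residue class forms its own.
Track A = 21, 21, 21, 21, 21: the constant sequence 21.
Track B = 4, 2, 0, -2, -4: arithmetic with common difference −2.
Track C = 8, 27, 64, 125, 216: the cubes 2³, 3³, 4³, ….
Term 16 comes from track A (its 6th entry): 21.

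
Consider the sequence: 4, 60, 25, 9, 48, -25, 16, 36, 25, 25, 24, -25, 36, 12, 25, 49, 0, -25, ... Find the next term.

The terms cycle through 3 interleaved subsequences.
Track A = 4, 9, 16, 25, 36, 49: perfect squares starting at 2².
Track B = 60, 48, 36, 24, 12, 0: arithmetic with common difference −12.
Track C = 25, -25, 25, -25, 25, -25: alternating ±25.
Position 19 → track A, term 7 = 64.

64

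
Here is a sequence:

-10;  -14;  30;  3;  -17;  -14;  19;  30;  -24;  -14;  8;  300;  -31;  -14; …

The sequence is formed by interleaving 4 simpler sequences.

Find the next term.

-3

Taking every 4th term gives 4 separate tracks.
Stream A: -10, -17, -24, -31. Arithmetic, step −7.
Stream B: -14, -14, -14, -14. The constant sequence -14.
Stream C: 30, 19, 8. Arithmetic with common difference −11.
Stream D: 3, 30, 300. Geometric with ratio 10.
Position 15 → stream C, term 4 = -3.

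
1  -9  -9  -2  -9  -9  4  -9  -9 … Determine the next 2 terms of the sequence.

The slot pattern repeats as ABB (period 3), so there are 2 interleaved tracks.
Track A: 1, -2, 4 — multiplying by -2 each time.
Track B: -9, -9, -9, -9, -9, -9 — the constant sequence -9.
Position 10 → track A, term 4 = -8.
Position 11 → track B, term 7 = -9.

-8, -9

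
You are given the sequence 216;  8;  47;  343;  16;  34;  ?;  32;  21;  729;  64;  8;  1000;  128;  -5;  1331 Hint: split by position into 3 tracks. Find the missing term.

512

Read the sequence 3 terms at a time; column i is its own pattern.
Track A is 216, 343, ?, 729, 1000, 1331, which is perfect cubes starting at 6³.
Track B is 8, 16, 32, 64, 128, which is powers of 2.
Track C is 47, 34, 21, 8, -5, which is linear: a_n = 60 − 13·n.
So the missing entry in track A is 512.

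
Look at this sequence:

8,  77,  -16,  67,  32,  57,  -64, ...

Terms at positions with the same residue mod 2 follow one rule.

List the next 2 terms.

The terms cycle through 2 interleaved subsequences.
Stream A = 8, -16, 32, -64: multiplying by -2 each time.
Stream B = 77, 67, 57: linear: a_n = 87 − 10·n.
Position 8 falls in stream B as its term 4, giving 47.
Position 9 falls in stream A as its term 5, giving 128.

47, 128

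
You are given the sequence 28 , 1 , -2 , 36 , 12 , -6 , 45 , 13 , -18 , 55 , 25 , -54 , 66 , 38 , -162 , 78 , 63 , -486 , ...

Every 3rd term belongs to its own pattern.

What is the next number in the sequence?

91

Split by position mod 3 into 3 tracks.
Stream A: 28, 36, 45, 55, 66, 78 — triangular numbers starting at T_7.
Stream B: 1, 12, 13, 25, 38, 63 — a Fibonacci-like recurrence a_n = a_{n-1} + a_{n-2}.
Stream C: -2, -6, -18, -54, -162, -486 — geometric, ×3 each step.
The 19th slot belongs to stream A; its 7th term is 91.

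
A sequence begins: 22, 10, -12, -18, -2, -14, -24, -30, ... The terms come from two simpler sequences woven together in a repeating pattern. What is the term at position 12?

Positions follow the repeating pattern AABB; grouping by letter gives 2 tracks.
Stream A is 22, 10, -2, -14, which is arithmetic with common difference −12.
Stream B is -12, -18, -24, -30, which is subtracting 6 each time.
Position 12 falls in stream B as its term 6, giving -42.

-42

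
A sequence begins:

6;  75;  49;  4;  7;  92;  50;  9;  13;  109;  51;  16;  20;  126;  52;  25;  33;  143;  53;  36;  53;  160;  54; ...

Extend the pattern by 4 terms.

Split by position mod 4 into 4 tracks.
Track A: 6, 7, 13, 20, 33, 53. Fibonacci-style (each term is the sum of the two before it).
Track B: 75, 92, 109, 126, 143, 160. Linear: a_n = 58 + 17·n.
Track C: 49, 50, 51, 52, 53, 54. Linear: a_n = 48 + n.
Track D: 4, 9, 16, 25, 36. The squares 2², 3², 4², ….
Position 24 falls in track D as its term 6, giving 49.
Position 25 → track A, term 7 = 86.
Term 26 comes from track B (its 7th entry): 177.
Position 27 → track C, term 7 = 55.

49, 86, 177, 55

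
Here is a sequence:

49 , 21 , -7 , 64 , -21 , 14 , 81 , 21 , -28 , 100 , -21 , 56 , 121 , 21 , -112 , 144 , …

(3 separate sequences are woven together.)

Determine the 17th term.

Taking every 3rd term gives 3 separate tracks.
Stream A: 49, 64, 81, 100, 121, 144. Perfect squares starting at 7².
Stream B: 21, -21, 21, -21, 21. Alternating ±21.
Stream C: -7, 14, -28, 56, -112. A geometric progression (common ratio -2).
Term 17 comes from stream B (its 6th entry): -21.

-21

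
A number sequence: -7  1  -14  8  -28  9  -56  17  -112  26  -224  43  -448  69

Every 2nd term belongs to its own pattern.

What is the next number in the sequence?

-896

Positions 1, 3, 5, … form one subsequence and positions 2, 4, 6, … form another.
Subsequence A = -7, -14, -28, -56, -112, -224, -448: geometric, ×2 each step.
Subsequence B = 1, 8, 9, 17, 26, 43, 69: each term equals the sum of the previous two.
The 15th slot belongs to subsequence A; its 8th term is -896.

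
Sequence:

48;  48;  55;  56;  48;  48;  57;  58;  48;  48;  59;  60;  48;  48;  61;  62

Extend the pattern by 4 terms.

48, 48, 63, 64

Reading positions in blocks of 4 reveals the pattern AABB — 2 tracks woven together.
Stream A: 48, 48, 48, 48, 48, 48, 48, 48. The constant sequence 48.
Stream B: 55, 56, 57, 58, 59, 60, 61, 62. Linear: a_n = 54 + n.
Term 17 comes from stream A (its 9th entry): 48.
Term 18 comes from stream A (its 10th entry): 48.
Position 19 falls in stream B as its term 9, giving 63.
Position 20 falls in stream B as its term 10, giving 64.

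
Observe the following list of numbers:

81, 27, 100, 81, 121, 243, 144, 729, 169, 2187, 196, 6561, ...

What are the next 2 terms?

225, 19683

The terms cycle through 2 interleaved subsequences.
Subsequence A: 81, 100, 121, 144, 169, 196 — consecutive squares n² from n = 9.
Subsequence B: 27, 81, 243, 729, 2187, 6561 — successive powers of 3.
The 13th slot belongs to subsequence A; its 7th term is 225.
The 14th slot belongs to subsequence B; its 7th term is 19683.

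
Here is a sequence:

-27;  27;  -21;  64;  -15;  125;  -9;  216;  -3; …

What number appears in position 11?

3

Split by position mod 2 into 2 tracks.
Subsequence A = -27, -21, -15, -9, -3: linear: a_n = -33 + 6·n.
Subsequence B = 27, 64, 125, 216: consecutive cubes n³ from n = 3.
Term 11 comes from subsequence A (its 6th entry): 3.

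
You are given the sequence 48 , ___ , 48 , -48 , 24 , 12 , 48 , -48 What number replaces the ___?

Reading positions in blocks of 4 reveals the pattern AABB — 2 tracks woven together.
Track A: 48, ?, 24, 12 (arithmetic, step −12).
Track B: 48, -48, 48, -48 (alternating ±48).
So the missing entry in track A is 36.

36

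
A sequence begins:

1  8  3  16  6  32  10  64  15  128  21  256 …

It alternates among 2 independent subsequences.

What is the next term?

The terms cycle through 2 interleaved subsequences.
Track A: 1, 3, 6, 10, 15, 21 — the triangular numbers T_1, T_2, ….
Track B: 8, 16, 32, 64, 128, 256 — successive powers of 2.
Position 13 falls in track A as its term 7, giving 28.

28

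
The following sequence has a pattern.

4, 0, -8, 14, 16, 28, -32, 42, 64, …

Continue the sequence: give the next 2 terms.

56, -128

Positions 1, 3, 5, … form one subsequence and positions 2, 4, 6, … form another.
Stream A: 4, -8, 16, -32, 64. Geometric with ratio -2.
Stream B: 0, 14, 28, 42. Adding 14 each time.
The 10th slot belongs to stream B; its 5th term is 56.
The 11th slot belongs to stream A; its 6th term is -128.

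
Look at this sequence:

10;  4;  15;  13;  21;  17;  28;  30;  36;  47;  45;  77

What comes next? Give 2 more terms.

55, 124

The terms cycle through 2 interleaved subsequences.
Stream A: 10, 15, 21, 28, 36, 45 (triangular numbers n(n+1)/2 for n = 4, 5, …).
Stream B: 4, 13, 17, 30, 47, 77 (a Fibonacci-like recurrence a_n = a_{n-1} + a_{n-2}).
Term 13 comes from stream A (its 7th entry): 55.
Position 14 → stream B, term 7 = 124.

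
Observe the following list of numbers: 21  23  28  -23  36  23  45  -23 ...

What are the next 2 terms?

55, 23

Positions 1, 3, 5, … form one subsequence and positions 2, 4, 6, … form another.
Subsequence A: 21, 28, 36, 45 — triangular numbers starting at T_6.
Subsequence B: 23, -23, 23, -23 — the oscillation 23·(−1)^(n+1).
Position 9 → subsequence A, term 5 = 55.
Position 10 → subsequence B, term 5 = 23.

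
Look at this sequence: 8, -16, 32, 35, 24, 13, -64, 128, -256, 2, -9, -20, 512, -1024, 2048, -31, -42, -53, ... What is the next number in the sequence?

-4096

Reading positions in blocks of 6 reveals the pattern AAABBB — 2 tracks woven together.
Subsequence A: 8, -16, 32, -64, 128, -256, 512, -1024, 2048. Multiplying by -2 each time.
Subsequence B: 35, 24, 13, 2, -9, -20, -31, -42, -53. Arithmetic, step −11.
The 19th slot belongs to subsequence A; its 10th term is -4096.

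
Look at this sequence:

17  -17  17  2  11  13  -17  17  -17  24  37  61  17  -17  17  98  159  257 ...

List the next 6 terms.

-17, 17, -17, 416, 673, 1089

Reading positions in blocks of 6 reveals the pattern AAABBB — 2 tracks woven together.
Track A: 17, -17, 17, -17, 17, -17, 17, -17, 17 (the oscillation 17·(−1)^(n+1)).
Track B: 2, 11, 13, 24, 37, 61, 98, 159, 257 (Fibonacci-style (each term is the sum of the two before it)).
Position 19 falls in track A as its term 10, giving -17.
Position 20 → track A, term 11 = 17.
Position 21 falls in track A as its term 12, giving -17.
The 22nd slot belongs to track B; its 10th term is 416.
The 23rd slot belongs to track B; its 11th term is 673.
Position 24 → track B, term 12 = 1089.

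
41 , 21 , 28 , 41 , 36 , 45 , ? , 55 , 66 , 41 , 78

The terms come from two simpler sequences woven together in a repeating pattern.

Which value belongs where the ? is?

41

The slot pattern repeats as ABB (period 3), so there are 2 interleaved tracks.
Subsequence A is 41, 41, ?, 41, which is the constant sequence 41.
Subsequence B is 21, 28, 36, 45, 55, 66, 78, which is the triangular numbers T_6, T_7, ….
The gap is subsequence A's term 3; the rule gives 41.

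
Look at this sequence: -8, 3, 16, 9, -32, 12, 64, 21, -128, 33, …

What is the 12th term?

54

Taking every 2nd term gives 2 separate tracks.
Stream A: -8, 16, -32, 64, -128. Geometric with ratio -2.
Stream B: 3, 9, 12, 21, 33. Each term equals the sum of the previous two.
Position 12 falls in stream B as its term 6, giving 54.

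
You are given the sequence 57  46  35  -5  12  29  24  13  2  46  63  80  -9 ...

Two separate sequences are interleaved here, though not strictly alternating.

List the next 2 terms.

Positions follow the repeating pattern AAABBB; grouping by letter gives 2 tracks.
Track A: 57, 46, 35, 24, 13, 2, -9. Arithmetic, step −11.
Track B: -5, 12, 29, 46, 63, 80. Adding 17 each time.
Term 14 comes from track A (its 8th entry): -20.
Term 15 comes from track A (its 9th entry): -31.

-20, -31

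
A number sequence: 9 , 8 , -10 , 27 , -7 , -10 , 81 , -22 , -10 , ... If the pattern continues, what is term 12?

Read the sequence 3 terms at a time; column i is its own pattern.
Track A: 9, 27, 81. Successive powers of 3.
Track B: 8, -7, -22. Arithmetic, step −15.
Track C: -10, -10, -10. The constant sequence -10.
Term 12 comes from track C (its 4th entry): -10.

-10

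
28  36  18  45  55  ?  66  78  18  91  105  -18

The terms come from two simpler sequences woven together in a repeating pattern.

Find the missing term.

Positions follow the repeating pattern AAB; grouping by letter gives 2 tracks.
Track A = 28, 36, 45, 55, 66, 78, 91, 105: triangular numbers n(n+1)/2 for n = 7, 8, ….
Track B = 18, ?, 18, -18: the oscillation 18·(−1)^(n+1).
So the missing entry in track B is -18.

-18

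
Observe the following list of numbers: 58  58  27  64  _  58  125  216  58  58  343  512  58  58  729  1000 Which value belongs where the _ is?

58

Reading positions in blocks of 4 reveals the pattern AABB — 2 tracks woven together.
Track A is 58, 58, ?, 58, 58, 58, 58, 58, which is constant 58.
Track B is 27, 64, 125, 216, 343, 512, 729, 1000, which is the cubes 3³, 4³, 5³, ….
Track A's pattern makes the blank 58.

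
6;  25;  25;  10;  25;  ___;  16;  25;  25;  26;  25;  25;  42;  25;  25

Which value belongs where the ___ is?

The slot pattern repeats as ABB (period 3), so there are 2 interleaved tracks.
Track A: 6, 10, 16, 26, 42. A Fibonacci-like recurrence a_n = a_{n-1} + a_{n-2}.
Track B: 25, 25, 25, ?, 25, 25, 25, 25, 25, 25. Constant 25.
So the missing entry in track B is 25.

25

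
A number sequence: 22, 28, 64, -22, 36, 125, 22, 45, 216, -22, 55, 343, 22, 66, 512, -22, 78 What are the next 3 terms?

Taking every 3rd term gives 3 separate tracks.
Stream A = 22, -22, 22, -22, 22, -22: oscillating between 22 and -22.
Stream B = 28, 36, 45, 55, 66, 78: the triangular numbers T_7, T_8, ….
Stream C = 64, 125, 216, 343, 512: the cubes 4³, 5³, 6³, ….
Position 18 falls in stream C as its term 6, giving 729.
Position 19 falls in stream A as its term 7, giving 22.
The 20th slot belongs to stream B; its 7th term is 91.

729, 22, 91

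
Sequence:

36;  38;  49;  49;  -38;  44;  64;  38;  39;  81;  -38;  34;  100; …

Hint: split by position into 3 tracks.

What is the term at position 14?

Taking every 3rd term gives 3 separate tracks.
Subsequence A: 36, 49, 64, 81, 100. Perfect squares starting at 6².
Subsequence B: 38, -38, 38, -38. Alternating ±38.
Subsequence C: 49, 44, 39, 34. Subtracting 5 each time.
Position 14 → subsequence B, term 5 = 38.

38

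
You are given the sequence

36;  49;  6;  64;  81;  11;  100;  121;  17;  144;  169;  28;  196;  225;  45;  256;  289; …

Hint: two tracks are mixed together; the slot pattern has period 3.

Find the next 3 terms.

Positions follow the repeating pattern AAB; grouping by letter gives 2 tracks.
Track A: 36, 49, 64, 81, 100, 121, 144, 169, 196, 225, 256, 289 — the squares 6², 7², 8², ….
Track B: 6, 11, 17, 28, 45 — Fibonacci-style (each term is the sum of the two before it).
Term 18 comes from track B (its 6th entry): 73.
Term 19 comes from track A (its 13th entry): 324.
The 20th slot belongs to track A; its 14th term is 361.

73, 324, 361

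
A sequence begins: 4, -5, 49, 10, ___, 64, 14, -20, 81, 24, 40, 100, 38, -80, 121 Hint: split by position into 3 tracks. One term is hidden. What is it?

10

Split by position mod 3 into 3 tracks.
Stream A: 4, 10, 14, 24, 38 — a Fibonacci-like recurrence a_n = a_{n-1} + a_{n-2}.
Stream B: -5, ?, -20, 40, -80 — geometric with ratio -2.
Stream C: 49, 64, 81, 100, 121 — consecutive squares n² from n = 7.
So the missing entry in stream B is 10.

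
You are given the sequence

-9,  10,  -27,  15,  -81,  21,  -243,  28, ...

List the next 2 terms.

-729, 36

The terms cycle through 2 interleaved subsequences.
Subsequence A is -9, -27, -81, -243, which is a geometric progression (common ratio 3).
Subsequence B is 10, 15, 21, 28, which is the triangular numbers T_4, T_5, ….
Position 9 falls in subsequence A as its term 5, giving -729.
The 10th slot belongs to subsequence B; its 5th term is 36.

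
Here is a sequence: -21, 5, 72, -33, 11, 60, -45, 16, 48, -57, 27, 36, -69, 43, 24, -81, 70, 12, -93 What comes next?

Read the sequence 3 terms at a time; column i is its own pattern.
Subsequence A is -21, -33, -45, -57, -69, -81, -93, which is arithmetic with common difference −12.
Subsequence B is 5, 11, 16, 27, 43, 70, which is each term equals the sum of the previous two.
Subsequence C is 72, 60, 48, 36, 24, 12, which is linear: a_n = 84 − 12·n.
Position 20 → subsequence B, term 7 = 113.

113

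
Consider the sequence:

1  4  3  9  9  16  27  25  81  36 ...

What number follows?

Positions 1, 3, 5, … form one subsequence and positions 2, 4, 6, … form another.
Track A: 1, 3, 9, 27, 81 (successive powers of 3).
Track B: 4, 9, 16, 25, 36 (consecutive squares n² from n = 2).
The 11th slot belongs to track A; its 6th term is 243.

243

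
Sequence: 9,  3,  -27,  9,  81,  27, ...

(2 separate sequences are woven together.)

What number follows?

The terms cycle through 2 interleaved subsequences.
Track A = 9, -27, 81: multiplying by -3 each time.
Track B = 3, 9, 27: powers 3^1, 3^2, 3^3, ….
The 7th slot belongs to track A; its 4th term is -243.

-243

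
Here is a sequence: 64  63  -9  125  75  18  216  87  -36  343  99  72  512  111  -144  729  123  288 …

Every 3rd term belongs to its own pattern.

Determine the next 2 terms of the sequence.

1000, 135

Split by position mod 3: positions 1, 4, 7, … form one track, and each other residue class forms its own.
Stream A: 64, 125, 216, 343, 512, 729 — the cubes 4³, 5³, 6³, ….
Stream B: 63, 75, 87, 99, 111, 123 — linear: a_n = 51 + 12·n.
Stream C: -9, 18, -36, 72, -144, 288 — multiplying by -2 each time.
The 19th slot belongs to stream A; its 7th term is 1000.
Position 20 → stream B, term 7 = 135.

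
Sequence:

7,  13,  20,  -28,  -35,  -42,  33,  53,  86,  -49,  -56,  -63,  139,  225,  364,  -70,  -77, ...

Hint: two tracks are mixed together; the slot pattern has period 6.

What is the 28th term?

-112

The slot pattern repeats as AAABBB (period 6), so there are 2 interleaved tracks.
Stream A = 7, 13, 20, 33, 53, 86, 139, 225, 364: each term equals the sum of the previous two.
Stream B = -28, -35, -42, -49, -56, -63, -70, -77: subtracting 7 each time.
Term 28 comes from stream B (its 13th entry): -112.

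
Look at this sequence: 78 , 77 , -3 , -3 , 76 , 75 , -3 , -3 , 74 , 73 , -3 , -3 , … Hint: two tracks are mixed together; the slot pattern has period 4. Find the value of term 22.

Reading positions in blocks of 4 reveals the pattern AABB — 2 tracks woven together.
Track A = 78, 77, 76, 75, 74, 73: linear: a_n = 79 − n.
Track B = -3, -3, -3, -3, -3, -3: the constant sequence -3.
Position 22 → track A, term 12 = 67.

67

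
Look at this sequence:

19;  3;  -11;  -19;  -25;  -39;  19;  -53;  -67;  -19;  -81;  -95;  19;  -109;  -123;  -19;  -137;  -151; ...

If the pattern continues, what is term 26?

Reading positions in blocks of 3 reveals the pattern ABB — 2 tracks woven together.
Stream A: 19, -19, 19, -19, 19, -19 (alternating ±19).
Stream B: 3, -11, -25, -39, -53, -67, -81, -95, -109, -123, -137, -151 (arithmetic, step −14).
Position 26 → stream B, term 17 = -221.

-221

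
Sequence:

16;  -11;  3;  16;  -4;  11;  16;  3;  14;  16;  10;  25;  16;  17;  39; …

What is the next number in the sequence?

16

Split by position mod 3: positions 1, 4, 7, … form one track, and each other residue class forms its own.
Stream A = 16, 16, 16, 16, 16: always 16.
Stream B = -11, -4, 3, 10, 17: arithmetic with common difference +7.
Stream C = 3, 11, 14, 25, 39: Fibonacci-style (each term is the sum of the two before it).
Term 16 comes from stream A (its 6th entry): 16.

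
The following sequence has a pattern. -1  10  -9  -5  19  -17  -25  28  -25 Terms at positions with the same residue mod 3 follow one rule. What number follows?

The terms cycle through 3 interleaved subsequences.
Track A is -1, -5, -25, which is geometric, ×5 each step.
Track B is 10, 19, 28, which is linear: a_n = 1 + 9·n.
Track C is -9, -17, -25, which is arithmetic, step −8.
Term 10 comes from track A (its 4th entry): -125.

-125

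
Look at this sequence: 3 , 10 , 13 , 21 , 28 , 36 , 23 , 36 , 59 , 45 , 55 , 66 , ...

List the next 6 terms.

95, 154, 249, 78, 91, 105

The slot pattern repeats as AAABBB (period 6), so there are 2 interleaved tracks.
Stream A: 3, 10, 13, 23, 36, 59 (a Fibonacci-like recurrence a_n = a_{n-1} + a_{n-2}).
Stream B: 21, 28, 36, 45, 55, 66 (the triangular numbers T_6, T_7, …).
Position 13 → stream A, term 7 = 95.
Position 14 falls in stream A as its term 8, giving 154.
Term 15 comes from stream A (its 9th entry): 249.
The 16th slot belongs to stream B; its 7th term is 78.
Term 17 comes from stream B (its 8th entry): 91.
Position 18 → stream B, term 9 = 105.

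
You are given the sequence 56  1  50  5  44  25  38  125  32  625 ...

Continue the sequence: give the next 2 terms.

Taking every 2nd term gives 2 separate tracks.
Subsequence A: 56, 50, 44, 38, 32 — linear: a_n = 62 − 6·n.
Subsequence B: 1, 5, 25, 125, 625 — successive powers of 5.
The 11th slot belongs to subsequence A; its 6th term is 26.
Term 12 comes from subsequence B (its 6th entry): 3125.

26, 3125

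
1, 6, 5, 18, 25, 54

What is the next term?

The terms cycle through 2 interleaved subsequences.
Track A: 1, 5, 25 — powers 5^0, 5^1, 5^2, ….
Track B: 6, 18, 54 — geometric, ×3 each step.
Position 7 falls in track A as its term 4, giving 125.

125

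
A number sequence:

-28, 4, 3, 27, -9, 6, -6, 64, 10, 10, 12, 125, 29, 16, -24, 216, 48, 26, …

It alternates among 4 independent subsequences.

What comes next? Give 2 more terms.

48, 343

Taking every 4th term gives 4 separate tracks.
Subsequence A is -28, -9, 10, 29, 48, which is arithmetic, step +19.
Subsequence B is 4, 6, 10, 16, 26, which is a Fibonacci-like recurrence a_n = a_{n-1} + a_{n-2}.
Subsequence C is 3, -6, 12, -24, which is multiplying by -2 each time.
Subsequence D is 27, 64, 125, 216, which is the cubes 3³, 4³, 5³, ….
The 19th slot belongs to subsequence C; its 5th term is 48.
Position 20 → subsequence D, term 5 = 343.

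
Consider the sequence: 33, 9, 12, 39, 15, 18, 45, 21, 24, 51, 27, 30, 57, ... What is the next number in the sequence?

Reading positions in blocks of 3 reveals the pattern ABB — 2 tracks woven together.
Stream A: 33, 39, 45, 51, 57 — adding 6 each time.
Stream B: 9, 12, 15, 18, 21, 24, 27, 30 — arithmetic with common difference +3.
The 14th slot belongs to stream B; its 9th term is 33.

33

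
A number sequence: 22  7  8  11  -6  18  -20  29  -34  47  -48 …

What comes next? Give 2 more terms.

Positions 1, 3, 5, … form one subsequence and positions 2, 4, 6, … form another.
Track A: 22, 8, -6, -20, -34, -48 — arithmetic, step −14.
Track B: 7, 11, 18, 29, 47 — each term equals the sum of the previous two.
The 12th slot belongs to track B; its 6th term is 76.
Term 13 comes from track A (its 7th entry): -62.

76, -62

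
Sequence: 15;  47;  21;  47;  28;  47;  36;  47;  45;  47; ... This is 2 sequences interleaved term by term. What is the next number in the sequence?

55

Odd-indexed and even-indexed terms follow separate rules.
Subsequence A is 15, 21, 28, 36, 45, which is triangular numbers n(n+1)/2 for n = 5, 6, ….
Subsequence B is 47, 47, 47, 47, 47, which is always 47.
Term 11 comes from subsequence A (its 6th entry): 55.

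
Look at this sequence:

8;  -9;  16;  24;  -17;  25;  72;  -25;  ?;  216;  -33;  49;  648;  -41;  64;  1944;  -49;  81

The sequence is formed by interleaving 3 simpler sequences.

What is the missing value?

Split by position mod 3: positions 1, 4, 7, … form one track, and each other residue class forms its own.
Track A: 8, 24, 72, 216, 648, 1944 (multiplying by 3 each time).
Track B: -9, -17, -25, -33, -41, -49 (arithmetic, step −8).
Track C: 16, 25, ?, 49, 64, 81 (perfect squares starting at 4²).
So the missing entry in track C is 36.

36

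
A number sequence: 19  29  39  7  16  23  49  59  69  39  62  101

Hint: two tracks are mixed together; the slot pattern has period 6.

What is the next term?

Positions follow the repeating pattern AAABBB; grouping by letter gives 2 tracks.
Stream A is 19, 29, 39, 49, 59, 69, which is linear: a_n = 9 + 10·n.
Stream B is 7, 16, 23, 39, 62, 101, which is Fibonacci-style (each term is the sum of the two before it).
Position 13 falls in stream A as its term 7, giving 79.

79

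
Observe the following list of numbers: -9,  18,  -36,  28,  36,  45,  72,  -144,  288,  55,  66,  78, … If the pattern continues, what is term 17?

The slot pattern repeats as AAABBB (period 6), so there are 2 interleaved tracks.
Track A: -9, 18, -36, 72, -144, 288 (a geometric progression (common ratio -2)).
Track B: 28, 36, 45, 55, 66, 78 (triangular numbers n(n+1)/2 for n = 7, 8, …).
Position 17 falls in track B as its term 8, giving 105.

105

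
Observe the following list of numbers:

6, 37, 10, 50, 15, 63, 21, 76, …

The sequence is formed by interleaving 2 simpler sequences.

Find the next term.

28

Odd-indexed and even-indexed terms follow separate rules.
Subsequence A = 6, 10, 15, 21: triangular numbers n(n+1)/2 for n = 3, 4, ….
Subsequence B = 37, 50, 63, 76: arithmetic, step +13.
Position 9 falls in subsequence A as its term 5, giving 28.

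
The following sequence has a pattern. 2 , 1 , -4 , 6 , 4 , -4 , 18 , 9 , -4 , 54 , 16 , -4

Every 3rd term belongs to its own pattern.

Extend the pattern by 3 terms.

162, 25, -4

Taking every 3rd term gives 3 separate tracks.
Subsequence A is 2, 6, 18, 54, which is geometric with ratio 3.
Subsequence B is 1, 4, 9, 16, which is the squares 1², 2², 3², ….
Subsequence C is -4, -4, -4, -4, which is the constant sequence -4.
The 13th slot belongs to subsequence A; its 5th term is 162.
Position 14 falls in subsequence B as its term 5, giving 25.
Position 15 falls in subsequence C as its term 5, giving -4.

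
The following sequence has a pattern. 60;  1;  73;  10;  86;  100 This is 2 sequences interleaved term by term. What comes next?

Odd-indexed and even-indexed terms follow separate rules.
Track A is 60, 73, 86, which is arithmetic, step +13.
Track B is 1, 10, 100, which is powers 10^0, 10^1, 10^2, ….
Position 7 → track A, term 4 = 99.

99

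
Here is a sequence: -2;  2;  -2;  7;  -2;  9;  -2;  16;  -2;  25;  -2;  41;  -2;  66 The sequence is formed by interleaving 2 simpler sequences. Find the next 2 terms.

Taking every 2nd term gives 2 separate tracks.
Stream A: -2, -2, -2, -2, -2, -2, -2 — the constant sequence -2.
Stream B: 2, 7, 9, 16, 25, 41, 66 — Fibonacci-style (each term is the sum of the two before it).
Term 15 comes from stream A (its 8th entry): -2.
Position 16 → stream B, term 8 = 107.

-2, 107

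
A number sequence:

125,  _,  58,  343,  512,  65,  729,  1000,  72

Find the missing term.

The slot pattern repeats as AAB (period 3), so there are 2 interleaved tracks.
Track A: 125, ?, 343, 512, 729, 1000 (consecutive cubes n³ from n = 5).
Track B: 58, 65, 72 (arithmetic with common difference +7).
Track A's pattern makes the blank 216.

216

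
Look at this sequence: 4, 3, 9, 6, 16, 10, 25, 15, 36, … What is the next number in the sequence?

21

Taking every 2nd term gives 2 separate tracks.
Subsequence A = 4, 9, 16, 25, 36: the squares 2², 3², 4², ….
Subsequence B = 3, 6, 10, 15: triangular numbers n(n+1)/2 for n = 2, 3, ….
Position 10 falls in subsequence B as its term 5, giving 21.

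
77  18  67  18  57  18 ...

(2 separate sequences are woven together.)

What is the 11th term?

27

The terms cycle through 2 interleaved subsequences.
Stream A: 77, 67, 57 (arithmetic with common difference −10).
Stream B: 18, 18, 18 (always 18).
Position 11 → stream A, term 6 = 27.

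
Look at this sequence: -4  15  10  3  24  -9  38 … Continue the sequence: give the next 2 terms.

-21, 52

Taking every 2nd term gives 2 separate tracks.
Track A: -4, 10, 24, 38 (adding 14 each time).
Track B: 15, 3, -9 (arithmetic, step −12).
Term 8 comes from track B (its 4th entry): -21.
Position 9 falls in track A as its term 5, giving 52.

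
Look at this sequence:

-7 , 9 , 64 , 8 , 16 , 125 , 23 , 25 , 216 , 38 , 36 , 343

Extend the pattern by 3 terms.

53, 49, 512

Split by position mod 3 into 3 tracks.
Track A: -7, 8, 23, 38 (arithmetic, step +15).
Track B: 9, 16, 25, 36 (the squares 3², 4², 5², …).
Track C: 64, 125, 216, 343 (consecutive cubes n³ from n = 4).
Position 13 falls in track A as its term 5, giving 53.
Term 14 comes from track B (its 5th entry): 49.
Position 15 falls in track C as its term 5, giving 512.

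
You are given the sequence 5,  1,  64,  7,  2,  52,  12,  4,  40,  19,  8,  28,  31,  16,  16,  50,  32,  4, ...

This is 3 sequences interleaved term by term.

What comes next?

81

The terms cycle through 3 interleaved subsequences.
Stream A: 5, 7, 12, 19, 31, 50 (each term equals the sum of the previous two).
Stream B: 1, 2, 4, 8, 16, 32 (successive powers of 2).
Stream C: 64, 52, 40, 28, 16, 4 (arithmetic with common difference −12).
The 19th slot belongs to stream A; its 7th term is 81.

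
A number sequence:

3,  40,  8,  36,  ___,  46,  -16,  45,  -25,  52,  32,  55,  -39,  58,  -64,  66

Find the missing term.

Read the sequence 4 terms at a time; column i is its own pattern.
Track A: 3, ?, -25, -39 (subtracting 14 each time).
Track B: 40, 46, 52, 58 (adding 6 each time).
Track C: 8, -16, 32, -64 (a geometric progression (common ratio -2)).
Track D: 36, 45, 55, 66 (triangular numbers n(n+1)/2 for n = 8, 9, …).
Filling track A at index 2 by its rule yields -11.

-11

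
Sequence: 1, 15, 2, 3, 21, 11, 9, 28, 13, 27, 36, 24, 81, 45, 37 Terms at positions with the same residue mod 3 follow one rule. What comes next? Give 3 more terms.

243, 55, 61

Split by position mod 3 into 3 tracks.
Track A: 1, 3, 9, 27, 81. Successive powers of 3.
Track B: 15, 21, 28, 36, 45. Triangular numbers n(n+1)/2 for n = 5, 6, ….
Track C: 2, 11, 13, 24, 37. A Fibonacci-like recurrence a_n = a_{n-1} + a_{n-2}.
The 16th slot belongs to track A; its 6th term is 243.
Term 17 comes from track B (its 6th entry): 55.
Position 18 → track C, term 6 = 61.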